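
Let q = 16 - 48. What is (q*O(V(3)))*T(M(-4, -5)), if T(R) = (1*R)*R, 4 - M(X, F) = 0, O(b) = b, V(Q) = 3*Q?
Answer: -4608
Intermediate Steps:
M(X, F) = 4 (M(X, F) = 4 - 1*0 = 4 + 0 = 4)
q = -32
T(R) = R² (T(R) = R*R = R²)
(q*O(V(3)))*T(M(-4, -5)) = -96*3*4² = -32*9*16 = -288*16 = -4608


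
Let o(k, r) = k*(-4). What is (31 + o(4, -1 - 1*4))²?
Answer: 225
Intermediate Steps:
o(k, r) = -4*k
(31 + o(4, -1 - 1*4))² = (31 - 4*4)² = (31 - 16)² = 15² = 225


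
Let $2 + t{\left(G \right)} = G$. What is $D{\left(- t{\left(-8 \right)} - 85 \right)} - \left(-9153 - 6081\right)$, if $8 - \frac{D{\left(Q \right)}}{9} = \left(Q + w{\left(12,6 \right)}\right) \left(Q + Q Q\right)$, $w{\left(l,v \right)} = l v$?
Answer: $165156$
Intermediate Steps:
$t{\left(G \right)} = -2 + G$
$D{\left(Q \right)} = 72 - 9 \left(72 + Q\right) \left(Q + Q^{2}\right)$ ($D{\left(Q \right)} = 72 - 9 \left(Q + 12 \cdot 6\right) \left(Q + Q Q\right) = 72 - 9 \left(Q + 72\right) \left(Q + Q^{2}\right) = 72 - 9 \left(72 + Q\right) \left(Q + Q^{2}\right)$)
$D{\left(- t{\left(-8 \right)} - 85 \right)} - \left(-9153 - 6081\right) = \left(72 - 657 \left(- (-2 - 8) - 85\right)^{2} - 648 \left(- (-2 - 8) - 85\right) - 9 \left(- (-2 - 8) - 85\right)^{3}\right) - \left(-9153 - 6081\right) = \left(72 - 657 \left(\left(-1\right) \left(-10\right) - 85\right)^{2} - 648 \left(\left(-1\right) \left(-10\right) - 85\right) - 9 \left(\left(-1\right) \left(-10\right) - 85\right)^{3}\right) - \left(-9153 - 6081\right) = \left(72 - 657 \left(10 - 85\right)^{2} - 648 \left(10 - 85\right) - 9 \left(10 - 85\right)^{3}\right) - -15234 = \left(72 - 657 \left(-75\right)^{2} - -48600 - 9 \left(-75\right)^{3}\right) + 15234 = \left(72 - 3695625 + 48600 - -3796875\right) + 15234 = \left(72 - 3695625 + 48600 + 3796875\right) + 15234 = 149922 + 15234 = 165156$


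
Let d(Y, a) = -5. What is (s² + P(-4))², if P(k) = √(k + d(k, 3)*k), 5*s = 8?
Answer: 26896/625 ≈ 43.034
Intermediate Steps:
s = 8/5 (s = (⅕)*8 = 8/5 ≈ 1.6000)
P(k) = 2*√(-k) (P(k) = √(k - 5*k) = √(-4*k) = 2*√(-k))
(s² + P(-4))² = ((8/5)² + 2*√(-1*(-4)))² = (64/25 + 2*√4)² = (64/25 + 2*2)² = (64/25 + 4)² = (164/25)² = 26896/625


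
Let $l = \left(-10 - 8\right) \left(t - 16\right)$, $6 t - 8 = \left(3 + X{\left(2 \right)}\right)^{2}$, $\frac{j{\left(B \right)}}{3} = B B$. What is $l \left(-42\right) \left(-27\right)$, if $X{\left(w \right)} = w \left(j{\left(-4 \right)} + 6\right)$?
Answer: $-41616666$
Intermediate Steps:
$j{\left(B \right)} = 3 B^{2}$ ($j{\left(B \right)} = 3 B B = 3 B^{2}$)
$X{\left(w \right)} = 54 w$ ($X{\left(w \right)} = w \left(3 \left(-4\right)^{2} + 6\right) = w \left(3 \cdot 16 + 6\right) = w \left(48 + 6\right) = w 54 = 54 w$)
$t = \frac{12329}{6}$ ($t = \frac{4}{3} + \frac{\left(3 + 54 \cdot 2\right)^{2}}{6} = \frac{4}{3} + \frac{\left(3 + 108\right)^{2}}{6} = \frac{4}{3} + \frac{111^{2}}{6} = \frac{4}{3} + \frac{1}{6} \cdot 12321 = \frac{4}{3} + \frac{4107}{2} = \frac{12329}{6} \approx 2054.8$)
$l = -36699$ ($l = \left(-10 - 8\right) \left(\frac{12329}{6} - 16\right) = \left(-18\right) \frac{12233}{6} = -36699$)
$l \left(-42\right) \left(-27\right) = \left(-36699\right) \left(-42\right) \left(-27\right) = 1541358 \left(-27\right) = -41616666$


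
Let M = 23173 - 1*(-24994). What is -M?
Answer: -48167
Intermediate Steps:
M = 48167 (M = 23173 + 24994 = 48167)
-M = -1*48167 = -48167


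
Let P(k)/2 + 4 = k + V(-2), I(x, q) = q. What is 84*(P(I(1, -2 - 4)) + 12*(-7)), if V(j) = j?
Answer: -9072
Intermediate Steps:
P(k) = -12 + 2*k (P(k) = -8 + 2*(k - 2) = -8 + 2*(-2 + k) = -8 + (-4 + 2*k) = -12 + 2*k)
84*(P(I(1, -2 - 4)) + 12*(-7)) = 84*((-12 + 2*(-2 - 4)) + 12*(-7)) = 84*((-12 + 2*(-6)) - 84) = 84*((-12 - 12) - 84) = 84*(-24 - 84) = 84*(-108) = -9072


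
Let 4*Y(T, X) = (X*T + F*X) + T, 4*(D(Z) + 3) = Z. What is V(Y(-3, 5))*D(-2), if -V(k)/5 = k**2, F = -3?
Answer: 38115/32 ≈ 1191.1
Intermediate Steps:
D(Z) = -3 + Z/4
Y(T, X) = -3*X/4 + T/4 + T*X/4 (Y(T, X) = ((X*T - 3*X) + T)/4 = ((T*X - 3*X) + T)/4 = ((-3*X + T*X) + T)/4 = (T - 3*X + T*X)/4 = -3*X/4 + T/4 + T*X/4)
V(k) = -5*k**2
V(Y(-3, 5))*D(-2) = (-5*(-3/4*5 + (1/4)*(-3) + (1/4)*(-3)*5)**2)*(-3 + (1/4)*(-2)) = (-5*(-15/4 - 3/4 - 15/4)**2)*(-3 - 1/2) = -5*(-33/4)**2*(-7/2) = -5*1089/16*(-7/2) = -5445/16*(-7/2) = 38115/32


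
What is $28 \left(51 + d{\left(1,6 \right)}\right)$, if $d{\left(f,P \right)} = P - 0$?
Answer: $1596$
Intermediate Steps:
$d{\left(f,P \right)} = P$ ($d{\left(f,P \right)} = P + 0 = P$)
$28 \left(51 + d{\left(1,6 \right)}\right) = 28 \left(51 + 6\right) = 28 \cdot 57 = 1596$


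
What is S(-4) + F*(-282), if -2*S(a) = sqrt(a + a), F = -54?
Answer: 15228 - I*sqrt(2) ≈ 15228.0 - 1.4142*I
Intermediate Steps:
S(a) = -sqrt(2)*sqrt(a)/2 (S(a) = -sqrt(a + a)/2 = -sqrt(2)*sqrt(a)/2)
S(-4) + F*(-282) = -sqrt(2)*sqrt(-4)/2 - 54*(-282) = -sqrt(2)*2*I/2 + 15228 = -I*sqrt(2) + 15228 = 15228 - I*sqrt(2)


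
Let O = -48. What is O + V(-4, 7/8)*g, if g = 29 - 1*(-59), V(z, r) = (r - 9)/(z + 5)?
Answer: -763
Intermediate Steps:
V(z, r) = (-9 + r)/(5 + z)
g = 88 (g = 29 + 59 = 88)
O + V(-4, 7/8)*g = -48 + ((-9 + 7/8)/(5 - 4))*88 = -48 + ((-9 + 7*(⅛))/1)*88 = -48 + (1*(-9 + 7/8))*88 = -48 + (1*(-65/8))*88 = -48 - 65/8*88 = -48 - 715 = -763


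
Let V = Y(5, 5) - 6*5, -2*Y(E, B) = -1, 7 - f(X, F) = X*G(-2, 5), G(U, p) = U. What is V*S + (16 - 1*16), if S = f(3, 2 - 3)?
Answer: -767/2 ≈ -383.50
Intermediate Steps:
f(X, F) = 7 + 2*X (f(X, F) = 7 - X*(-2) = 7 - (-2)*X = 7 + 2*X)
S = 13 (S = 7 + 2*3 = 7 + 6 = 13)
Y(E, B) = ½ (Y(E, B) = -½*(-1) = ½)
V = -59/2 (V = ½ - 6*5 = ½ - 30 = -59/2 ≈ -29.500)
V*S + (16 - 1*16) = -59/2*13 + (16 - 1*16) = -767/2 + (16 - 16) = -767/2 + 0 = -767/2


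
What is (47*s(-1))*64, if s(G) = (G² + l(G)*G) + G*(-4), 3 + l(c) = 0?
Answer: 24064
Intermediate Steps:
l(c) = -3 (l(c) = -3 + 0 = -3)
s(G) = G² - 7*G (s(G) = (G² - 3*G) + G*(-4) = (G² - 3*G) - 4*G = G² - 7*G)
(47*s(-1))*64 = (47*(-(-7 - 1)))*64 = (47*(-1*(-8)))*64 = (47*8)*64 = 376*64 = 24064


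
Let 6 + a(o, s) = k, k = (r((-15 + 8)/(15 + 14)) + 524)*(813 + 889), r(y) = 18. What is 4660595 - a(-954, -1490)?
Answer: 3738117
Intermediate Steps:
k = 922484 (k = (18 + 524)*(813 + 889) = 542*1702 = 922484)
a(o, s) = 922478 (a(o, s) = -6 + 922484 = 922478)
4660595 - a(-954, -1490) = 4660595 - 1*922478 = 4660595 - 922478 = 3738117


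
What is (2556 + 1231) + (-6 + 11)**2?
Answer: 3812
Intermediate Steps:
(2556 + 1231) + (-6 + 11)**2 = 3787 + 5**2 = 3787 + 25 = 3812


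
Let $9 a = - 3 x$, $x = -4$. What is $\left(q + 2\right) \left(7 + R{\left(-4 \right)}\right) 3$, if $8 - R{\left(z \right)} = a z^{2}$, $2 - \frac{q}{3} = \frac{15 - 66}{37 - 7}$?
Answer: $- \frac{2489}{10} \approx -248.9$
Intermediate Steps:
$q = \frac{111}{10}$ ($q = 6 - 3 \frac{15 - 66}{37 - 7} = 6 - 3 \left(- \frac{51}{30}\right) = 6 - 3 \left(\left(-51\right) \frac{1}{30}\right) = 6 - - \frac{51}{10} = 6 + \frac{51}{10} = \frac{111}{10} \approx 11.1$)
$a = \frac{4}{3}$ ($a = \frac{\left(-3\right) \left(-4\right)}{9} = \frac{1}{9} \cdot 12 = \frac{4}{3} \approx 1.3333$)
$R{\left(z \right)} = 8 - \frac{4 z^{2}}{3}$
$\left(q + 2\right) \left(7 + R{\left(-4 \right)}\right) 3 = \left(\frac{111}{10} + 2\right) \left(7 + \left(8 - \frac{4 \left(-4\right)^{2}}{3}\right)\right) 3 = \frac{131 \left(7 + \left(8 - \frac{64}{3}\right)\right) 3}{10} = \frac{131 \left(7 - \frac{40}{3}\right) 3}{10} = \frac{131 \left(\left(- \frac{19}{3}\right) 3\right)}{10} = \frac{131}{10} \left(-19\right) = - \frac{2489}{10}$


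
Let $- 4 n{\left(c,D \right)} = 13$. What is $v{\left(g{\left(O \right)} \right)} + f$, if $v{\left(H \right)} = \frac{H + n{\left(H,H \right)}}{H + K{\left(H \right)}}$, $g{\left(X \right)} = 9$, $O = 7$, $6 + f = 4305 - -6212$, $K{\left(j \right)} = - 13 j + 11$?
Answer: $\frac{4078245}{388} \approx 10511.0$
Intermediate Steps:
$n{\left(c,D \right)} = - \frac{13}{4}$ ($n{\left(c,D \right)} = \left(- \frac{1}{4}\right) 13 = - \frac{13}{4}$)
$K{\left(j \right)} = 11 - 13 j$
$f = 10511$ ($f = -6 + \left(4305 - -6212\right) = -6 + \left(4305 + 6212\right) = -6 + 10517 = 10511$)
$v{\left(H \right)} = \frac{- \frac{13}{4} + H}{11 - 12 H}$ ($v{\left(H \right)} = \frac{H - \frac{13}{4}}{H - \left(-11 + 13 H\right)} = \frac{- \frac{13}{4} + H}{11 - 12 H}$)
$v{\left(g{\left(O \right)} \right)} + f = \frac{13 - 36}{4 \left(-11 + 12 \cdot 9\right)} + 10511 = \frac{13 - 36}{4 \left(-11 + 108\right)} + 10511 = \frac{1}{4} \cdot \frac{1}{97} \left(-23\right) + 10511 = - \frac{23}{388} + 10511 = \frac{4078245}{388}$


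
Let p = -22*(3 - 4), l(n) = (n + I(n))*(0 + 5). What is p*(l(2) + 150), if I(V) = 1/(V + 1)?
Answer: 10670/3 ≈ 3556.7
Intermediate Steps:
I(V) = 1/(1 + V)
l(n) = 5*n + 5/(1 + n) (l(n) = (n + 1/(1 + n))*(0 + 5) = (n + 1/(1 + n))*5 = 5*n + 5/(1 + n))
p = 22 (p = -22*(-1) = 22)
p*(l(2) + 150) = 22*(5*(1 + 2*(1 + 2))/(1 + 2) + 150) = 22*(5*(1 + 2*3)/3 + 150) = 22*(5*(⅓)*(1 + 6) + 150) = 22*(5*(⅓)*7 + 150) = 22*(35/3 + 150) = 22*(485/3) = 10670/3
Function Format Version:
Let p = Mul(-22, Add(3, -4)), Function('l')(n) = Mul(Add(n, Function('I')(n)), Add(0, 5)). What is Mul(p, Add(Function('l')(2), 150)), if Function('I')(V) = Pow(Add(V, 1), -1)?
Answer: Rational(10670, 3) ≈ 3556.7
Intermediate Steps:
Function('I')(V) = Pow(Add(1, V), -1)
Function('l')(n) = Add(Mul(5, n), Mul(5, Pow(Add(1, n), -1))) (Function('l')(n) = Mul(Add(n, Pow(Add(1, n), -1)), Add(0, 5)) = Mul(Add(n, Pow(Add(1, n), -1)), 5) = Add(Mul(5, n), Mul(5, Pow(Add(1, n), -1))))
p = 22 (p = Mul(-22, -1) = 22)
Mul(p, Add(Function('l')(2), 150)) = Mul(22, Add(Mul(5, Pow(Add(1, 2), -1), Add(1, Mul(2, Add(1, 2)))), 150)) = Mul(22, Add(Mul(5, Pow(3, -1), Add(1, Mul(2, 3))), 150)) = Mul(22, Add(Mul(5, Rational(1, 3), Add(1, 6)), 150)) = Mul(22, Add(Mul(5, Rational(1, 3), 7), 150)) = Mul(22, Add(Rational(35, 3), 150)) = Mul(22, Rational(485, 3)) = Rational(10670, 3)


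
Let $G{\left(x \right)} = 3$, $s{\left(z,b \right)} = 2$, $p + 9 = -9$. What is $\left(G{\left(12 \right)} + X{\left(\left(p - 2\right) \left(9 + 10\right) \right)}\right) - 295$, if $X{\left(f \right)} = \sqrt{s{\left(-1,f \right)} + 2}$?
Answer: $-290$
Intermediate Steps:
$p = -18$ ($p = -9 - 9 = -18$)
$X{\left(f \right)} = 2$ ($X{\left(f \right)} = \sqrt{2 + 2} = \sqrt{4} = 2$)
$\left(G{\left(12 \right)} + X{\left(\left(p - 2\right) \left(9 + 10\right) \right)}\right) - 295 = \left(3 + 2\right) - 295 = 5 - 295 = -290$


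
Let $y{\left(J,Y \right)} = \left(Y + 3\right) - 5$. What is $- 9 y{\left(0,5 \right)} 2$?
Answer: $-54$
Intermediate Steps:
$y{\left(J,Y \right)} = -2 + Y$ ($y{\left(J,Y \right)} = \left(3 + Y\right) - 5 = -2 + Y$)
$- 9 y{\left(0,5 \right)} 2 = - 9 \left(-2 + 5\right) 2 = \left(-9\right) 3 \cdot 2 = \left(-27\right) 2 = -54$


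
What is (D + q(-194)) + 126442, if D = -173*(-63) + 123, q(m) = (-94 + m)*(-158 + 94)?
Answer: 155896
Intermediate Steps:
q(m) = 6016 - 64*m (q(m) = (-94 + m)*(-64) = 6016 - 64*m)
D = 11022 (D = 10899 + 123 = 11022)
(D + q(-194)) + 126442 = (11022 + (6016 - 64*(-194))) + 126442 = (11022 + (6016 + 12416)) + 126442 = (11022 + 18432) + 126442 = 29454 + 126442 = 155896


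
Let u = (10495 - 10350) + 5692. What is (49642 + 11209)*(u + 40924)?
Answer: 2845453611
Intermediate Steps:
u = 5837 (u = 145 + 5692 = 5837)
(49642 + 11209)*(u + 40924) = (49642 + 11209)*(5837 + 40924) = 60851*46761 = 2845453611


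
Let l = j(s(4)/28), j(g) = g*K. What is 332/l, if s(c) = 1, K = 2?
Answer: 4648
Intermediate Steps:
j(g) = 2*g (j(g) = g*2 = 2*g)
l = 1/14 (l = 2*(1/28) = 1/14 ≈ 0.071429)
332/l = 332/(1/14) = 332*14 = 4648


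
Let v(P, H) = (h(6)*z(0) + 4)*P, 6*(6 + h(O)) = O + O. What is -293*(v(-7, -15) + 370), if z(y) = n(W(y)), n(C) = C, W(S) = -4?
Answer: -67390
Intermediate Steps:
h(O) = -6 + O/3 (h(O) = -6 + (O + O)/6 = -6 + (2*O)/6 = -6 + O/3)
z(y) = -4
v(P, H) = 20*P (v(P, H) = ((-6 + (⅓)*6)*(-4) + 4)*P = ((-6 + 2)*(-4) + 4)*P = (-4*(-4) + 4)*P = (16 + 4)*P = 20*P)
-293*(v(-7, -15) + 370) = -293*(20*(-7) + 370) = -293*(-140 + 370) = -293*230 = -67390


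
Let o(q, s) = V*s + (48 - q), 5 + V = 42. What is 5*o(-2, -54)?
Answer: -9740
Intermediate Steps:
V = 37 (V = -5 + 42 = 37)
o(q, s) = 48 - q + 37*s (o(q, s) = 37*s + (48 - q) = 48 - q + 37*s)
5*o(-2, -54) = 5*(48 - 1*(-2) + 37*(-54)) = 5*(48 + 2 - 1998) = 5*(-1948) = -9740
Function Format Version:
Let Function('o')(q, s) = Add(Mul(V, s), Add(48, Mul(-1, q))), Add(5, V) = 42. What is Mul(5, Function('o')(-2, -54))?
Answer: -9740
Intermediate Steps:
V = 37 (V = Add(-5, 42) = 37)
Function('o')(q, s) = Add(48, Mul(-1, q), Mul(37, s)) (Function('o')(q, s) = Add(Mul(37, s), Add(48, Mul(-1, q))) = Add(48, Mul(-1, q), Mul(37, s)))
Mul(5, Function('o')(-2, -54)) = Mul(5, Add(48, Mul(-1, -2), Mul(37, -54))) = Mul(5, Add(48, 2, -1998)) = Mul(5, -1948) = -9740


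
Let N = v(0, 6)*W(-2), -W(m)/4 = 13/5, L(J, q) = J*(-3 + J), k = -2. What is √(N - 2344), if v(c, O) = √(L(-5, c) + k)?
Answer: 2*√(-14650 - 65*√38)/5 ≈ 49.073*I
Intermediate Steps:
v(c, O) = √38 (v(c, O) = √(-5*(-3 - 5) - 2) = √(-5*(-8) - 2) = √(40 - 2) = √38)
W(m) = -52/5
N = -52*√38/5 (N = √38*(-52/5) = -52*√38/5 ≈ -64.110)
√(N - 2344) = √(-52*√38/5 - 2344) = √(-2344 - 52*√38/5)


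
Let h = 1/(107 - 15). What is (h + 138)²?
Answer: 161213809/8464 ≈ 19047.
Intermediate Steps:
h = 1/92 ≈ 0.010870
(h + 138)² = (1/92 + 138)² = (12697/92)² = 161213809/8464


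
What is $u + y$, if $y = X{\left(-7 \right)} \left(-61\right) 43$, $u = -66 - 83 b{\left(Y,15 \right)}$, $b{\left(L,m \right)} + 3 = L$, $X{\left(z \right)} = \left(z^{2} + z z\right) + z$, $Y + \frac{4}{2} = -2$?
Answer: $-238178$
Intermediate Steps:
$Y = -4$ ($Y = -2 - 2 = -4$)
$X{\left(z \right)} = z + 2 z^{2}$ ($X{\left(z \right)} = \left(z^{2} + z^{2}\right) + z = 2 z^{2} + z = z + 2 z^{2}$)
$b{\left(L,m \right)} = -3 + L$
$u = 515$ ($u = -66 - 83 \left(-3 - 4\right) = -66 - -581 = -66 + 581 = 515$)
$y = -238693$ ($y = - 7 \left(1 + 2 \left(-7\right)\right) \left(-61\right) 43 = - 7 \left(1 - 14\right) \left(-61\right) 43 = \left(-7\right) \left(-13\right) \left(-61\right) 43 = 91 \left(-61\right) 43 = \left(-5551\right) 43 = -238693$)
$u + y = 515 - 238693 = -238178$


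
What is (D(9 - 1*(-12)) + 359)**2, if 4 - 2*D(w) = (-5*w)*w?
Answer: 8567329/4 ≈ 2.1418e+6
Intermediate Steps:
D(w) = 2 + 5*w**2/2 (D(w) = 2 - (-5*w)*w/2 = 2 - (-5)*w**2/2 = 2 + 5*w**2/2)
(D(9 - 1*(-12)) + 359)**2 = ((2 + 5*(9 - 1*(-12))**2/2) + 359)**2 = ((2 + 5*(9 + 12)**2/2) + 359)**2 = ((2 + (5/2)*21**2) + 359)**2 = ((2 + (5/2)*441) + 359)**2 = ((2 + 2205/2) + 359)**2 = (2209/2 + 359)**2 = (2927/2)**2 = 8567329/4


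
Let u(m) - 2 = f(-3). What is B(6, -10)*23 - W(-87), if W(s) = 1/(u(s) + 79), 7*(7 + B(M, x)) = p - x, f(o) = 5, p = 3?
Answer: -71215/602 ≈ -118.30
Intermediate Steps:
B(M, x) = -46/7 - x/7 (B(M, x) = -7 + (3 - x)/7 = -7 + (3/7 - x/7) = -46/7 - x/7)
u(m) = 7 (u(m) = 2 + 5 = 7)
W(s) = 1/86 (W(s) = 1/(7 + 79) = 1/86)
B(6, -10)*23 - W(-87) = (-46/7 - ⅐*(-10))*23 - 1*1/86 = (-46/7 + 10/7)*23 - 1/86 = -36/7*23 - 1/86 = -828/7 - 1/86 = -71215/602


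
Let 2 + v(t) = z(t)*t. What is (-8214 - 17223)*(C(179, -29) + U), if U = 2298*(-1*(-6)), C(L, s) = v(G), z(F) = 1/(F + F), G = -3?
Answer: -701374401/2 ≈ -3.5069e+8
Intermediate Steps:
z(F) = 1/(2*F)
v(t) = -3/2 (v(t) = -2 + (1/(2*t))*t = -2 + 1/2 = -3/2)
C(L, s) = -3/2
U = 13788 (U = 2298*6 = 13788)
(-8214 - 17223)*(C(179, -29) + U) = (-8214 - 17223)*(-3/2 + 13788) = -25437*27573/2 = -701374401/2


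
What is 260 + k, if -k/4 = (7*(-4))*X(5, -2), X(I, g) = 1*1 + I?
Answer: 932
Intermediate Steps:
X(I, g) = 1 + I
k = 672 (k = -4*7*(-4)*(1 + 5) = -(-112)*6 = -4*(-168) = 672)
260 + k = 260 + 672 = 932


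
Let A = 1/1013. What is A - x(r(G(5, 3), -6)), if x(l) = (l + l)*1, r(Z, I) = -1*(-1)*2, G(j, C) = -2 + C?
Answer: -4051/1013 ≈ -3.9990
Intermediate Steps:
r(Z, I) = 2 (r(Z, I) = 1*2 = 2)
x(l) = 2*l (x(l) = (2*l)*1 = 2*l)
A = 1/1013 ≈ 0.00098717
A - x(r(G(5, 3), -6)) = 1/1013 - 2*2 = 1/1013 - 1*4 = 1/1013 - 4 = -4051/1013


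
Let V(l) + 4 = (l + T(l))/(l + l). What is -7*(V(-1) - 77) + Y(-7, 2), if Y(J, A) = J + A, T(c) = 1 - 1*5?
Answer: 1089/2 ≈ 544.50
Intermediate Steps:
T(c) = -4 (T(c) = 1 - 5 = -4)
V(l) = -4 + (-4 + l)/(2*l) (V(l) = -4 + (l - 4)/(l + l) = -4 + (-4 + l)/((2*l)) = -4 + (-4 + l)*(1/(2*l)) = -4 + (-4 + l)/(2*l))
Y(J, A) = A + J
-7*(V(-1) - 77) + Y(-7, 2) = -7*((-7/2 - 2/(-1)) - 77) + (2 - 7) = -7*((-7/2 - 2*(-1)) - 77) - 5 = -7*((-7/2 + 2) - 77) - 5 = -7*(-3/2 - 77) - 5 = -7*(-157/2) - 5 = 1099/2 - 5 = 1089/2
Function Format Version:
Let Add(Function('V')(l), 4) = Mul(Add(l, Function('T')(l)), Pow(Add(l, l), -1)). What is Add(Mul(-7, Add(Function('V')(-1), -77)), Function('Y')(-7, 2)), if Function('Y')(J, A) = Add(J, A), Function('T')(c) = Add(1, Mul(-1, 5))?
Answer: Rational(1089, 2) ≈ 544.50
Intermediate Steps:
Function('T')(c) = -4 (Function('T')(c) = Add(1, -5) = -4)
Function('V')(l) = Add(-4, Mul(Rational(1, 2), Pow(l, -1), Add(-4, l))) (Function('V')(l) = Add(-4, Mul(Add(l, -4), Pow(Add(l, l), -1))) = Add(-4, Mul(Add(-4, l), Pow(Mul(2, l), -1))) = Add(-4, Mul(Add(-4, l), Mul(Rational(1, 2), Pow(l, -1)))) = Add(-4, Mul(Rational(1, 2), Pow(l, -1), Add(-4, l))))
Function('Y')(J, A) = Add(A, J)
Add(Mul(-7, Add(Function('V')(-1), -77)), Function('Y')(-7, 2)) = Add(Mul(-7, Add(Add(Rational(-7, 2), Mul(-2, Pow(-1, -1))), -77)), Add(2, -7)) = Add(Mul(-7, Add(Add(Rational(-7, 2), Mul(-2, -1)), -77)), -5) = Add(Mul(-7, Add(Add(Rational(-7, 2), 2), -77)), -5) = Add(Mul(-7, Add(Rational(-3, 2), -77)), -5) = Add(Mul(-7, Rational(-157, 2)), -5) = Add(Rational(1099, 2), -5) = Rational(1089, 2)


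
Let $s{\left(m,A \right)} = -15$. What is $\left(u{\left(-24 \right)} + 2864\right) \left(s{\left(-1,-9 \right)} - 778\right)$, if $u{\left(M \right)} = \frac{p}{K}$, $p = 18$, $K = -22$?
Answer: $- \frac{24975535}{11} \approx -2.2705 \cdot 10^{6}$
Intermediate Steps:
$u{\left(M \right)} = - \frac{9}{11}$ ($u{\left(M \right)} = \frac{18}{-22} = 18 \left(- \frac{1}{22}\right) = - \frac{9}{11}$)
$\left(u{\left(-24 \right)} + 2864\right) \left(s{\left(-1,-9 \right)} - 778\right) = \left(- \frac{9}{11} + 2864\right) \left(-15 - 778\right) = \frac{31495}{11} \left(-793\right) = - \frac{24975535}{11}$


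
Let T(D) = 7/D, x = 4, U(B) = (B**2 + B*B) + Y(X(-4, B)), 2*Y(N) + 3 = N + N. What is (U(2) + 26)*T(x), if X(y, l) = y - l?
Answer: 371/8 ≈ 46.375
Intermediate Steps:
Y(N) = -3/2 + N (Y(N) = -3/2 + (N + N)/2 = -3/2 + (2*N)/2 = -3/2 + N)
U(B) = -11/2 - B + 2*B**2 (U(B) = (B**2 + B*B) + (-3/2 + (-4 - B)) = (B**2 + B**2) + (-11/2 - B) = 2*B**2 + (-11/2 - B) = -11/2 - B + 2*B**2)
(U(2) + 26)*T(x) = ((-11/2 - 1*2 + 2*2**2) + 26)*(7/4) = ((-11/2 - 2 + 2*4) + 26)*(7*(1/4)) = ((-11/2 - 2 + 8) + 26)*(7/4) = (1/2 + 26)*(7/4) = (53/2)*(7/4) = 371/8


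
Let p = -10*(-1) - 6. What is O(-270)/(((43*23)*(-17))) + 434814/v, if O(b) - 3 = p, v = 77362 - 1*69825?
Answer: 7310475023/126719581 ≈ 57.690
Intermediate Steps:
v = 7537 (v = 77362 - 69825 = 7537)
p = 4 (p = 10 - 6 = 4)
O(b) = 7 (O(b) = 3 + 4 = 7)
O(-270)/(((43*23)*(-17))) + 434814/v = 7/(((43*23)*(-17))) + 434814/7537 = 7/((989*(-17))) + 434814*(1/7537) = 7/(-16813) + 434814/7537 = 7*(-1/16813) + 434814/7537 = -7/16813 + 434814/7537 = 7310475023/126719581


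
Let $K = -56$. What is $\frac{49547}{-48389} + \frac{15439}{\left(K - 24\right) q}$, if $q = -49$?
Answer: $\frac{552853531}{189684880} \approx 2.9146$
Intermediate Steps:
$\frac{49547}{-48389} + \frac{15439}{\left(K - 24\right) q} = \frac{49547}{-48389} + \frac{15439}{\left(-56 - 24\right) \left(-49\right)} = 49547 \left(- \frac{1}{48389}\right) + \frac{15439}{\left(-80\right) \left(-49\right)} = - \frac{49547}{48389} + \frac{15439}{3920} = \frac{552853531}{189684880}$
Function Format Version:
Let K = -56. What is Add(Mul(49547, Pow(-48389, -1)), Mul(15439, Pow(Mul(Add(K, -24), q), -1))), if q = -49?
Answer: Rational(552853531, 189684880) ≈ 2.9146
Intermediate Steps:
Add(Mul(49547, Pow(-48389, -1)), Mul(15439, Pow(Mul(Add(K, -24), q), -1))) = Add(Mul(49547, Pow(-48389, -1)), Mul(15439, Pow(Mul(Add(-56, -24), -49), -1))) = Add(Mul(49547, Rational(-1, 48389)), Mul(15439, Pow(Mul(-80, -49), -1))) = Add(Rational(-49547, 48389), Mul(15439, Pow(3920, -1))) = Add(Rational(-49547, 48389), Mul(15439, Rational(1, 3920))) = Add(Rational(-49547, 48389), Rational(15439, 3920)) = Rational(552853531, 189684880)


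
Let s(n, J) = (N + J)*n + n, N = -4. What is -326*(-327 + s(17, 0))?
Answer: 123228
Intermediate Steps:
s(n, J) = n + n*(-4 + J) (s(n, J) = (-4 + J)*n + n = n*(-4 + J) + n = n + n*(-4 + J))
-326*(-327 + s(17, 0)) = -326*(-327 + 17*(-3 + 0)) = -326*(-327 + 17*(-3)) = -326*(-327 - 51) = -326*(-378) = 123228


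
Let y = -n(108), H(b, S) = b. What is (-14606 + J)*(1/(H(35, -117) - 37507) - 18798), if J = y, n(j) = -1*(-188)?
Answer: 5210436865829/18736 ≈ 2.7810e+8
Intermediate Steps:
n(j) = 188
y = -188 (y = -1*188 = -188)
J = -188
(-14606 + J)*(1/(H(35, -117) - 37507) - 18798) = (-14606 - 188)*(1/(35 - 37507) - 18798) = -14794*(1/(-37472) - 18798) = -14794*(-1/37472 - 18798) = -14794*(-704398657/37472) = 5210436865829/18736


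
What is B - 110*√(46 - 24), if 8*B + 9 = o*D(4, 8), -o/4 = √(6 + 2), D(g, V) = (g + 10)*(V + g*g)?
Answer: -9/8 - 336*√2 - 110*√22 ≈ -992.25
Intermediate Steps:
D(g, V) = (10 + g)*(V + g²)
o = -8*√2 (o = -4*√(6 + 2) = -8*√2 ≈ -11.314)
B = -9/8 - 336*√2 (B = -9/8 + ((-8*√2)*(4³ + 10*8 + 10*4² + 8*4))/8 = -9/8 + ((-8*√2)*(64 + 80 + 10*16 + 32))/8 = -9/8 + ((-8*√2)*(64 + 80 + 160 + 32))/8 = -9/8 + (-8*√2*336)/8 = -9/8 + (-2688*√2)/8 = -9/8 - 336*√2 ≈ -476.30)
B - 110*√(46 - 24) = (-9/8 - 336*√2) - 110*√(46 - 24) = (-9/8 - 336*√2) - 110*√22 = -9/8 - 336*√2 - 110*√22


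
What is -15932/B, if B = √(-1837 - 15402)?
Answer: 15932*I*√17239/17239 ≈ 121.34*I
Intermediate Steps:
B = I*√17239 (B = √(-17239) = I*√17239 ≈ 131.3*I)
-15932/B = -15932*(-I*√17239/17239) = -(-15932)*I*√17239/17239 = 15932*I*√17239/17239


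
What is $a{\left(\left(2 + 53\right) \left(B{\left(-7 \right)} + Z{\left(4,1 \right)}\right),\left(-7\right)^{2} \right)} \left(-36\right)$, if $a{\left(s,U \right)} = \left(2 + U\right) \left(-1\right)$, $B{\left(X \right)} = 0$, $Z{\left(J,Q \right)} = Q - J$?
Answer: $1836$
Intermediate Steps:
$a{\left(s,U \right)} = -2 - U$
$a{\left(\left(2 + 53\right) \left(B{\left(-7 \right)} + Z{\left(4,1 \right)}\right),\left(-7\right)^{2} \right)} \left(-36\right) = \left(-2 - \left(-7\right)^{2}\right) \left(-36\right) = \left(-2 - 49\right) \left(-36\right) = \left(-51\right) \left(-36\right) = 1836$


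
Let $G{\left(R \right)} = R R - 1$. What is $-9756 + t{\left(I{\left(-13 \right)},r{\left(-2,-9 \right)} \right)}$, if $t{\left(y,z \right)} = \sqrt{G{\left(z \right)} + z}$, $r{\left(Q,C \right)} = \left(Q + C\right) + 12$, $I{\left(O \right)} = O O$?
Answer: $-9755$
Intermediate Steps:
$G{\left(R \right)} = -1 + R^{2}$ ($G{\left(R \right)} = R^{2} - 1 = -1 + R^{2}$)
$I{\left(O \right)} = O^{2}$
$r{\left(Q,C \right)} = 12 + C + Q$ ($r{\left(Q,C \right)} = \left(C + Q\right) + 12 = 12 + C + Q$)
$t{\left(y,z \right)} = \sqrt{-1 + z + z^{2}}$ ($t{\left(y,z \right)} = \sqrt{\left(-1 + z^{2}\right) + z} = \sqrt{-1 + z + z^{2}}$)
$-9756 + t{\left(I{\left(-13 \right)},r{\left(-2,-9 \right)} \right)} = -9756 + \sqrt{-1 - -1 + \left(12 - 9 - 2\right)^{2}} = -9756 + \sqrt{-1 + 1 + 1^{2}} = -9756 + \sqrt{-1 + 1 + 1} = -9756 + \sqrt{1} = -9756 + 1 = -9755$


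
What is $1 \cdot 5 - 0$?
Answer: $5$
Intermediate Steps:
$1 \cdot 5 - 0 = 5 + 0 = 5$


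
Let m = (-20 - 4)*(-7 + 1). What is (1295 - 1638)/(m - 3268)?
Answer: 343/3124 ≈ 0.10980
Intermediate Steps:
m = 144 (m = -24*(-6) = 144)
(1295 - 1638)/(m - 3268) = (1295 - 1638)/(144 - 3268) = -343/(-3124) = -343*(-1/3124) = 343/3124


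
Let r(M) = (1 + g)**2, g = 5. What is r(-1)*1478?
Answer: 53208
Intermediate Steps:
r(M) = 36 (r(M) = (1 + 5)**2 = 6**2 = 36)
r(-1)*1478 = 36*1478 = 53208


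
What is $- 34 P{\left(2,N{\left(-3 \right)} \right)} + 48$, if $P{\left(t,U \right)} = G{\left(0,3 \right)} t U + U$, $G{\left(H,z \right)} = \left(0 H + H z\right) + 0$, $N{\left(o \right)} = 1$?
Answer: $14$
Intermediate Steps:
$G{\left(H,z \right)} = H z$ ($G{\left(H,z \right)} = \left(0 + H z\right) + 0 = H z + 0 = H z$)
$P{\left(t,U \right)} = U$ ($P{\left(t,U \right)} = 0 \cdot 3 t U + U = 0 t U + U = 0 U + U = 0 + U = U$)
$- 34 P{\left(2,N{\left(-3 \right)} \right)} + 48 = \left(-34\right) 1 + 48 = -34 + 48 = 14$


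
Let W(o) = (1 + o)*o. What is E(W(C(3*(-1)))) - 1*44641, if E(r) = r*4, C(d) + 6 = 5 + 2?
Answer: -44633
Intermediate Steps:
C(d) = 1 (C(d) = -6 + (5 + 2) = -6 + 7 = 1)
W(o) = o*(1 + o)
E(r) = 4*r
E(W(C(3*(-1)))) - 1*44641 = 4*(1*(1 + 1)) - 1*44641 = 4*(1*2) - 44641 = 4*2 - 44641 = 8 - 44641 = -44633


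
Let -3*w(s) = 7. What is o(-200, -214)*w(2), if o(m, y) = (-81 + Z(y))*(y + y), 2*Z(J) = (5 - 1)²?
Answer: -218708/3 ≈ -72903.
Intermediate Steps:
w(s) = -7/3 (w(s) = -⅓*7 = -7/3)
Z(J) = 8 (Z(J) = (5 - 1)²/2 = (½)*4² = (½)*16 = 8)
o(m, y) = -146*y (o(m, y) = (-81 + 8)*(y + y) = -146*y)
o(-200, -214)*w(2) = -146*(-214)*(-7/3) = 31244*(-7/3) = -218708/3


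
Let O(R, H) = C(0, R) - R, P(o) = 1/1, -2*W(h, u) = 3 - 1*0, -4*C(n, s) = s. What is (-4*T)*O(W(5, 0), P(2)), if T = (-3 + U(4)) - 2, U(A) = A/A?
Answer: 30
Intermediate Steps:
C(n, s) = -s/4
U(A) = 1
W(h, u) = -3/2 (W(h, u) = -(3 - 1*0)/2 = -(3 + 0)/2 = -1/2*3 = -3/2)
P(o) = 1
T = -4 (T = (-3 + 1) - 2 = -2 - 2 = -4)
O(R, H) = -5*R/4 (O(R, H) = -R/4 - R = -5*R/4)
(-4*T)*O(W(5, 0), P(2)) = (-4*(-4))*(-5/4*(-3/2)) = 16*(15/8) = 30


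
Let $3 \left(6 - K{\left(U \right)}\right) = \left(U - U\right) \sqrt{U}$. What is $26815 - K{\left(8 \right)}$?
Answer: $26809$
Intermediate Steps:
$K{\left(U \right)} = 6$ ($K{\left(U \right)} = 6 - \frac{\left(U - U\right) \sqrt{U}}{3} = 6 - \frac{0 \sqrt{U}}{3} = 6 - 0 = 6 + 0 = 6$)
$26815 - K{\left(8 \right)} = 26815 - 6 = 26809$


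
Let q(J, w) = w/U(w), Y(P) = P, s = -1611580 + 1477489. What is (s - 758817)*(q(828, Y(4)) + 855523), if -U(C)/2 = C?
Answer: -763902884430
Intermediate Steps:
s = -134091
U(C) = -2*C
q(J, w) = -½ (q(J, w) = w/((-2*w)) = w*(-1/(2*w)) = -½)
(s - 758817)*(q(828, Y(4)) + 855523) = (-134091 - 758817)*(-½ + 855523) = -892908*1711045/2 = -763902884430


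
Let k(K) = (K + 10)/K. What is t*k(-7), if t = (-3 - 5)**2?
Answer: -192/7 ≈ -27.429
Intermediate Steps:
t = 64 (t = (-8)**2 = 64)
k(K) = (10 + K)/K
t*k(-7) = 64*((10 - 7)/(-7)) = 64*(-1/7*3) = 64*(-3/7) = -192/7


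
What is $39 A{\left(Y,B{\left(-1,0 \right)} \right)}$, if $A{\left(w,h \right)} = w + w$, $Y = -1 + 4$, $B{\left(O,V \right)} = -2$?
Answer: $234$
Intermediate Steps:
$Y = 3$
$A{\left(w,h \right)} = 2 w$
$39 A{\left(Y,B{\left(-1,0 \right)} \right)} = 39 \cdot 2 \cdot 3 = 39 \cdot 6 = 234$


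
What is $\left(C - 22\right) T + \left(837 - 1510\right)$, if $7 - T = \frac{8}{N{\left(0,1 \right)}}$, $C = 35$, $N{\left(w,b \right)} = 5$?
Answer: $- \frac{3014}{5} \approx -602.8$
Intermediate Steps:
$T = \frac{27}{5}$ ($T = 7 - \frac{8}{5} = \frac{27}{5} \approx 5.4$)
$\left(C - 22\right) T + \left(837 - 1510\right) = \left(35 - 22\right) \frac{27}{5} + \left(837 - 1510\right) = 13 \cdot \frac{27}{5} - 673 = \frac{351}{5} - 673 = - \frac{3014}{5}$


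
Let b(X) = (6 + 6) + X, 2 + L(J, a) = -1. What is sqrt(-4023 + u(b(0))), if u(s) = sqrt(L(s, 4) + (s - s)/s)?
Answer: sqrt(-4023 + I*sqrt(3)) ≈ 0.0137 + 63.427*I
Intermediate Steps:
L(J, a) = -3 (L(J, a) = -2 - 1 = -3)
b(X) = 12 + X
u(s) = I*sqrt(3) (u(s) = sqrt(-3 + (s - s)/s) = sqrt(-3 + 0/s) = sqrt(-3 + 0) = sqrt(-3) = I*sqrt(3))
sqrt(-4023 + u(b(0))) = sqrt(-4023 + I*sqrt(3))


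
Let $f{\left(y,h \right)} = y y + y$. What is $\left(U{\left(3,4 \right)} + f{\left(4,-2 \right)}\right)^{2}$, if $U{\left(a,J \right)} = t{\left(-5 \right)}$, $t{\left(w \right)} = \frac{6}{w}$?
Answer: $\frac{8836}{25} \approx 353.44$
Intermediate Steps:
$U{\left(a,J \right)} = - \frac{6}{5}$ ($U{\left(a,J \right)} = \frac{6}{-5} = 6 \left(- \frac{1}{5}\right) = - \frac{6}{5}$)
$f{\left(y,h \right)} = y + y^{2}$ ($f{\left(y,h \right)} = y^{2} + y = y + y^{2}$)
$\left(U{\left(3,4 \right)} + f{\left(4,-2 \right)}\right)^{2} = \left(- \frac{6}{5} + 4 \left(1 + 4\right)\right)^{2} = \left(- \frac{6}{5} + 4 \cdot 5\right)^{2} = \left(- \frac{6}{5} + 20\right)^{2} = \left(\frac{94}{5}\right)^{2} = \frac{8836}{25}$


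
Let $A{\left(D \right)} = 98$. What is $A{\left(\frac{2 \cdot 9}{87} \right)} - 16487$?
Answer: $-16389$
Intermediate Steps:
$A{\left(\frac{2 \cdot 9}{87} \right)} - 16487 = 98 - 16487 = -16389$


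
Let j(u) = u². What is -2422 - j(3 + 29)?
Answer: -3446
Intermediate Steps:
-2422 - j(3 + 29) = -2422 - (3 + 29)² = -2422 - 1*32² = -2422 - 1*1024 = -2422 - 1024 = -3446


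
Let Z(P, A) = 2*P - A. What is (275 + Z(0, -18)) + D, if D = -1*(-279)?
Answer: 572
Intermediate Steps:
D = 279
Z(P, A) = -A + 2*P
(275 + Z(0, -18)) + D = (275 + (-1*(-18) + 2*0)) + 279 = (275 + (18 + 0)) + 279 = (275 + 18) + 279 = 293 + 279 = 572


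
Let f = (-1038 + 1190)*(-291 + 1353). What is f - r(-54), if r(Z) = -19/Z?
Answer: 8716877/54 ≈ 1.6142e+5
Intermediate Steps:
f = 161424 (f = 152*1062 = 161424)
f - r(-54) = 161424 - (-19)/(-54) = 161424 - (-19)*(-1)/54 = 161424 - 1*19/54 = 161424 - 19/54 = 8716877/54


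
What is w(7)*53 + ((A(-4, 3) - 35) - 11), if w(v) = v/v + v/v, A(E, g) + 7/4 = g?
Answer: 245/4 ≈ 61.250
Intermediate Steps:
A(E, g) = -7/4 + g
w(v) = 2 (w(v) = 1 + 1 = 2)
w(7)*53 + ((A(-4, 3) - 35) - 11) = 2*53 + (((-7/4 + 3) - 35) - 11) = 106 + ((5/4 - 35) - 11) = 106 + (-135/4 - 11) = 106 - 179/4 = 245/4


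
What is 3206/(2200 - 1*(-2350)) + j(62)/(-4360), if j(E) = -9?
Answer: 200273/283400 ≈ 0.70668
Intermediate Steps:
3206/(2200 - 1*(-2350)) + j(62)/(-4360) = 3206/(2200 - 1*(-2350)) - 9/(-4360) = 3206/(2200 + 2350) - 9*(-1/4360) = 3206/4550 + 9/4360 = 3206*(1/4550) + 9/4360 = 229/325 + 9/4360 = 200273/283400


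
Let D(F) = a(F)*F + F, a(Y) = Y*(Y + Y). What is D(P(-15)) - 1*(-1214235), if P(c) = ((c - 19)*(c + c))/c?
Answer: 585303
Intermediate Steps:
a(Y) = 2*Y² (a(Y) = Y*(2*Y) = 2*Y²)
P(c) = -38 + 2*c (P(c) = ((-19 + c)*(2*c))/c = (2*c*(-19 + c))/c = -38 + 2*c)
D(F) = F + 2*F³ (D(F) = (2*F²)*F + F = 2*F³ + F = F + 2*F³)
D(P(-15)) - 1*(-1214235) = ((-38 + 2*(-15)) + 2*(-38 + 2*(-15))³) - 1*(-1214235) = ((-38 - 30) + 2*(-38 - 30)³) + 1214235 = (-68 + 2*(-68)³) + 1214235 = (-68 + 2*(-314432)) + 1214235 = (-68 - 628864) + 1214235 = -628932 + 1214235 = 585303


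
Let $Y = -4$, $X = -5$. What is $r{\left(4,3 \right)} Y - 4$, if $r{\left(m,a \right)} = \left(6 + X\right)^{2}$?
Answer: $-8$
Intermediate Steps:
$r{\left(m,a \right)} = 1$ ($r{\left(m,a \right)} = \left(6 - 5\right)^{2} = 1^{2} = 1$)
$r{\left(4,3 \right)} Y - 4 = 1 \left(-4\right) - 4 = -4 - 4 = -8$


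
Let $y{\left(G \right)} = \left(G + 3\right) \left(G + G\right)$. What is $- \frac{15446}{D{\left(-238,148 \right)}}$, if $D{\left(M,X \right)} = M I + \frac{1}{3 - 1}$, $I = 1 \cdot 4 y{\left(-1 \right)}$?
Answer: $- \frac{30892}{7617} \approx -4.0557$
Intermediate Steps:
$y{\left(G \right)} = 2 G \left(3 + G\right)$ ($y{\left(G \right)} = \left(3 + G\right) 2 G = 2 G \left(3 + G\right)$)
$I = -16$ ($I = 1 \cdot 4 \cdot 2 \left(-1\right) \left(3 - 1\right) = 4 \cdot 2 \left(-1\right) 2 = 4 \left(-4\right) = -16$)
$D{\left(M,X \right)} = \frac{1}{2} - 16 M$ ($D{\left(M,X \right)} = M \left(-16\right) + \frac{1}{3 - 1} = - 16 M + \frac{1}{2} = \frac{1}{2} - 16 M$)
$- \frac{15446}{D{\left(-238,148 \right)}} = - \frac{15446}{\frac{1}{2} - -3808} = - \frac{15446}{\frac{1}{2} + 3808} = - \frac{15446}{\frac{7617}{2}} = \left(-15446\right) \frac{2}{7617} = - \frac{30892}{7617}$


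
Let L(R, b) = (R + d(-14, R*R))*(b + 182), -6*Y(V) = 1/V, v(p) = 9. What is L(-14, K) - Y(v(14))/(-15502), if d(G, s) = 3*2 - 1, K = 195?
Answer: -2840307445/837108 ≈ -3393.0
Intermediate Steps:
d(G, s) = 5 (d(G, s) = 6 - 1 = 5)
Y(V) = -1/(6*V)
L(R, b) = (5 + R)*(182 + b) (L(R, b) = (R + 5)*(b + 182) = (5 + R)*(182 + b))
L(-14, K) - Y(v(14))/(-15502) = (910 + 5*195 + 182*(-14) - 14*195) - (-⅙/9)/(-15502) = (910 + 975 - 2548 - 2730) - (-⅙*⅑)*(-1)/15502 = -3393 - (-1)*(-1)/(54*15502) = -3393 - 1*1/837108 = -3393 - 1/837108 = -2840307445/837108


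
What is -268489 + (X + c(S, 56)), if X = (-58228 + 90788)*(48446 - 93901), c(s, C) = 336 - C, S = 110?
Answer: -1480283009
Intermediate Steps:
X = -1480014800 (X = 32560*(-45455) = -1480014800)
-268489 + (X + c(S, 56)) = -268489 + (-1480014800 + (336 - 1*56)) = -268489 + (-1480014800 + (336 - 56)) = -268489 + (-1480014800 + 280) = -268489 - 1480014520 = -1480283009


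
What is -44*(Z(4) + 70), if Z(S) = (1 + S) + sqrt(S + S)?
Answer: -3300 - 88*sqrt(2) ≈ -3424.4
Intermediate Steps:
Z(S) = 1 + S + sqrt(2)*sqrt(S) (Z(S) = (1 + S) + sqrt(2*S) = (1 + S) + sqrt(2)*sqrt(S) = 1 + S + sqrt(2)*sqrt(S))
-44*(Z(4) + 70) = -44*((1 + 4 + sqrt(2)*sqrt(4)) + 70) = -44*((1 + 4 + sqrt(2)*2) + 70) = -44*((1 + 4 + 2*sqrt(2)) + 70) = -44*((5 + 2*sqrt(2)) + 70) = -44*(75 + 2*sqrt(2)) = -3300 - 88*sqrt(2)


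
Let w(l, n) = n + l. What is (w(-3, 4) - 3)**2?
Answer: 4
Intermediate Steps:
w(l, n) = l + n
(w(-3, 4) - 3)**2 = ((-3 + 4) - 3)**2 = (1 - 3)**2 = (-2)**2 = 4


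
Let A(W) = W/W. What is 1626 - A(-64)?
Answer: 1625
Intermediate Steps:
A(W) = 1
1626 - A(-64) = 1626 - 1*1 = 1626 - 1 = 1625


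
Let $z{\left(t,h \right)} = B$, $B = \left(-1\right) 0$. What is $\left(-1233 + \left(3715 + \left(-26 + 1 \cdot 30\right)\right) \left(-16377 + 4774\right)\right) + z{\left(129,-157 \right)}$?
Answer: $-43152790$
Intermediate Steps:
$B = 0$
$z{\left(t,h \right)} = 0$
$\left(-1233 + \left(3715 + \left(-26 + 1 \cdot 30\right)\right) \left(-16377 + 4774\right)\right) + z{\left(129,-157 \right)} = \left(-1233 + \left(3715 + \left(-26 + 1 \cdot 30\right)\right) \left(-16377 + 4774\right)\right) + 0 = \left(-1233 + \left(3715 + \left(-26 + 30\right)\right) \left(-11603\right)\right) + 0 = \left(-1233 + \left(3715 + 4\right) \left(-11603\right)\right) + 0 = \left(-1233 + 3719 \left(-11603\right)\right) + 0 = \left(-1233 - 43151557\right) + 0 = -43152790 + 0 = -43152790$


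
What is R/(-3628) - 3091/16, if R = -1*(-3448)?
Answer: -2817329/14512 ≈ -194.14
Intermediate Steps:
R = 3448
R/(-3628) - 3091/16 = 3448/(-3628) - 3091/16 = 3448*(-1/3628) - 3091*1/16 = -862/907 - 3091/16 = -2817329/14512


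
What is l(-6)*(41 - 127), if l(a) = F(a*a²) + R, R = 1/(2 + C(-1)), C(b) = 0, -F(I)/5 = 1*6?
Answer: 2537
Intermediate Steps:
F(I) = -30 (F(I) = -5*6 = -30)
R = ½ (R = 1/(2 + 0) = 1/2 = ½ ≈ 0.50000)
l(a) = -59/2 (l(a) = -30 + ½ = -59/2)
l(-6)*(41 - 127) = -59*(41 - 127)/2 = -59/2*(-86) = 2537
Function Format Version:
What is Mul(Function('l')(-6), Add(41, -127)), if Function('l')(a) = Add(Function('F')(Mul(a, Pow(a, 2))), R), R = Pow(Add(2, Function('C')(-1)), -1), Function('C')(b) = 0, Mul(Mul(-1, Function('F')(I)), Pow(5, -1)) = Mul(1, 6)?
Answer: 2537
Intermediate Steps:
Function('F')(I) = -30 (Function('F')(I) = Mul(-5, Mul(1, 6)) = Mul(-5, 6) = -30)
R = Rational(1, 2) (R = Pow(Add(2, 0), -1) = Pow(2, -1) = Rational(1, 2) ≈ 0.50000)
Function('l')(a) = Rational(-59, 2) (Function('l')(a) = Add(-30, Rational(1, 2)) = Rational(-59, 2))
Mul(Function('l')(-6), Add(41, -127)) = Mul(Rational(-59, 2), Add(41, -127)) = Mul(Rational(-59, 2), -86) = 2537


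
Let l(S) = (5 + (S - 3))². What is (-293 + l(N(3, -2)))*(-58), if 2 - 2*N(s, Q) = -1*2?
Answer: 16066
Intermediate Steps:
N(s, Q) = 2 (N(s, Q) = 1 - (-1)*2/2 = 1 - ½*(-2) = 1 + 1 = 2)
l(S) = (2 + S)² (l(S) = (5 + (-3 + S))² = (2 + S)²)
(-293 + l(N(3, -2)))*(-58) = (-293 + (2 + 2)²)*(-58) = (-293 + 4²)*(-58) = (-293 + 16)*(-58) = -277*(-58) = 16066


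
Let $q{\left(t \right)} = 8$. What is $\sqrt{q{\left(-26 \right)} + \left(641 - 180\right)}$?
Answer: $\sqrt{469} \approx 21.656$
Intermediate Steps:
$\sqrt{q{\left(-26 \right)} + \left(641 - 180\right)} = \sqrt{8 + \left(641 - 180\right)} = \sqrt{8 + 461} = \sqrt{469}$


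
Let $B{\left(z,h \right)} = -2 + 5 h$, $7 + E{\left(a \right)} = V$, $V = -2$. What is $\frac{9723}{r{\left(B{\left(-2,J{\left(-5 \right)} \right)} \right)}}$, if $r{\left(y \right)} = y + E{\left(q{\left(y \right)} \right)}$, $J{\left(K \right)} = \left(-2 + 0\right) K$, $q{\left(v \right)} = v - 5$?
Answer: $\frac{3241}{13} \approx 249.31$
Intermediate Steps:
$q{\left(v \right)} = -5 + v$
$J{\left(K \right)} = - 2 K$
$E{\left(a \right)} = -9$ ($E{\left(a \right)} = -7 - 2 = -9$)
$r{\left(y \right)} = -9 + y$ ($r{\left(y \right)} = y - 9 = -9 + y$)
$\frac{9723}{r{\left(B{\left(-2,J{\left(-5 \right)} \right)} \right)}} = \frac{9723}{-9 - \left(2 - 5 \left(\left(-2\right) \left(-5\right)\right)\right)} = \frac{9723}{-9 + \left(-2 + 5 \cdot 10\right)} = \frac{9723}{-9 + \left(-2 + 50\right)} = \frac{9723}{-9 + 48} = \frac{9723}{39} = 9723 \cdot \frac{1}{39} = \frac{3241}{13}$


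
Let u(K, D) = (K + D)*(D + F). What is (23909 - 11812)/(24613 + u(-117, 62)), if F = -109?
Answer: 12097/27198 ≈ 0.44478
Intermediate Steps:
u(K, D) = (-109 + D)*(D + K) (u(K, D) = (K + D)*(D - 109) = (D + K)*(-109 + D) = (-109 + D)*(D + K))
(23909 - 11812)/(24613 + u(-117, 62)) = (23909 - 11812)/(24613 + (62² - 109*62 - 109*(-117) + 62*(-117))) = 12097/(24613 + (3844 - 6758 + 12753 - 7254)) = 12097/(24613 + 2585) = 12097/27198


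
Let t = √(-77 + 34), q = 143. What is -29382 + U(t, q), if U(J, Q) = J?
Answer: -29382 + I*√43 ≈ -29382.0 + 6.5574*I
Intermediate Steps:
t = I*√43 (t = √(-43) = I*√43 ≈ 6.5574*I)
-29382 + U(t, q) = -29382 + I*√43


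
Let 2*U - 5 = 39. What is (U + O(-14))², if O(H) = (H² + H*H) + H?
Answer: 160000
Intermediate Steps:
U = 22 (U = 5/2 + (½)*39 = 5/2 + 39/2 = 22)
O(H) = H + 2*H² (O(H) = (H² + H²) + H = 2*H² + H = H + 2*H²)
(U + O(-14))² = (22 - 14*(1 + 2*(-14)))² = (22 - 14*(1 - 28))² = (22 - 14*(-27))² = (22 + 378)² = 400² = 160000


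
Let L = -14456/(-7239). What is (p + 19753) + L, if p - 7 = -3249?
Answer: 119537585/7239 ≈ 16513.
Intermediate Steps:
L = 14456/7239 (L = -14456*(-1/7239) = 14456/7239 ≈ 1.9970)
p = -3242 (p = 7 - 3249 = -3242)
(p + 19753) + L = (-3242 + 19753) + 14456/7239 = 16511 + 14456/7239 = 119537585/7239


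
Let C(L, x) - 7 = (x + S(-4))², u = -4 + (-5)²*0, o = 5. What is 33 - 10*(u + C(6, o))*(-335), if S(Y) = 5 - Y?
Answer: 666683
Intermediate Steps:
u = -4 (u = -4 + 25*0 = -4 + 0 = -4)
C(L, x) = 7 + (9 + x)² (C(L, x) = 7 + (x + (5 - 1*(-4)))² = 7 + (x + (5 + 4))² = 7 + (x + 9)² = 7 + (9 + x)²)
33 - 10*(u + C(6, o))*(-335) = 33 - 10*(-4 + (7 + (9 + 5)²))*(-335) = 33 - 10*(-4 + (7 + 14²))*(-335) = 33 - 10*(-4 + (7 + 196))*(-335) = 33 - 10*(-4 + 203)*(-335) = 33 - 10*199*(-335) = 33 - 1990*(-335) = 33 + 666650 = 666683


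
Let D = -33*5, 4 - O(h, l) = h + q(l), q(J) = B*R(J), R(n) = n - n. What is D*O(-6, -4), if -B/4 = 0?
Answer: -1650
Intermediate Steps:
R(n) = 0
B = 0 (B = -4*0 = 0)
q(J) = 0 (q(J) = 0*0 = 0)
O(h, l) = 4 - h (O(h, l) = 4 - (h + 0) = 4 - h)
D = -165
D*O(-6, -4) = -165*(4 - 1*(-6)) = -165*(4 + 6) = -165*10 = -1650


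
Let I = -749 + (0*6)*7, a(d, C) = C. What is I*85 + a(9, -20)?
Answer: -63685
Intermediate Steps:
I = -749 (I = -749 + 0*7 = -749 + 0 = -749)
I*85 + a(9, -20) = -749*85 - 20 = -63665 - 20 = -63685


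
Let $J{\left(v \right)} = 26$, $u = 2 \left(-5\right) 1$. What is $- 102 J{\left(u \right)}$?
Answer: $-2652$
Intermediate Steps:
$u = -10$ ($u = \left(-10\right) 1 = -10$)
$- 102 J{\left(u \right)} = \left(-102\right) 26 = -2652$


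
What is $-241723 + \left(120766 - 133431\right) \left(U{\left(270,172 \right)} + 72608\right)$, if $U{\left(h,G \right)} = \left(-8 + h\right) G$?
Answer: $-1490557603$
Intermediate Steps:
$U{\left(h,G \right)} = G \left(-8 + h\right)$
$-241723 + \left(120766 - 133431\right) \left(U{\left(270,172 \right)} + 72608\right) = -241723 + \left(120766 - 133431\right) \left(172 \left(-8 + 270\right) + 72608\right) = -241723 - 12665 \left(172 \cdot 262 + 72608\right) = -241723 - 12665 \left(45064 + 72608\right) = -241723 - 1490315880 = -1490557603$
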